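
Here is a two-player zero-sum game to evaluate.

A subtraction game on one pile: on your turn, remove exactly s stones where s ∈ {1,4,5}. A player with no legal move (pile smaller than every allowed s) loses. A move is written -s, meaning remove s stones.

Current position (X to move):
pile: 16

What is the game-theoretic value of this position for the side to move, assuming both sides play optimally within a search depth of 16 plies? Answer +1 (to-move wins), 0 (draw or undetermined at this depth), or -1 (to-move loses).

p1 X@[16]: -1[15]-1* -4[12]-1 -5[11]-1
p2 O@[15]: -1[14]-1 -4[11]-1 -5[10]+1*
p3 X@[10]: -1[9]-1* -4[6]-1 -5[5]-1
p4 O@[9]: -1[8]+1* -4[5]-1 -5[4]-1
p5 X@[8]: -1[7]-1* -4[4]-1 -5[3]-1
p6 O@[7]: -1[6]-1 -4[3]-1 -5[2]+1*
p7 X@[2]: -1[1]-1*
p8 O@[1]: -1[0]+1*
p9 X@[0] terminal -1; root [16] d16

value(16, X) = -1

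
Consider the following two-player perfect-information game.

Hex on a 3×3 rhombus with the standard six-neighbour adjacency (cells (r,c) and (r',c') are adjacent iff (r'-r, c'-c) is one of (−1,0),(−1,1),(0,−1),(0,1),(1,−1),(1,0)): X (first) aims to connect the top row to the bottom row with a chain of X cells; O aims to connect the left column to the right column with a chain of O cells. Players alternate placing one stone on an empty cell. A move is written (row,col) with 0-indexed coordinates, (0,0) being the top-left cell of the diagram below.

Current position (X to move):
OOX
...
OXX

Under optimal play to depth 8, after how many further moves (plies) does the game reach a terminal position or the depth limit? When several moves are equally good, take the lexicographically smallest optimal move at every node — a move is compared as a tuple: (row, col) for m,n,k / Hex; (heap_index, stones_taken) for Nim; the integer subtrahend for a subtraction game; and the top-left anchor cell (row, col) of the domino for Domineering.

[OOX/.../OXX] X move#1: (1,0):+1/OOX/X../OXX*, (1,1):+1/OOX/.X./OXX, (1,2):+1/OOX/..X/OXX
[OOX/X../OXX] O move#2: (1,1):-1/OOX/XO./OXX*, (1,2):-1/OOX/X.O/OXX
[OOX/XO./OXX] X move#3: (1,2):+1/OOX/XOX/OXX*
[OOX/XOX/OXX] end (terminal -1, O#4); searched OOX/.../OXX to 8

PV length from [OOX/.../OXX]: 3 plies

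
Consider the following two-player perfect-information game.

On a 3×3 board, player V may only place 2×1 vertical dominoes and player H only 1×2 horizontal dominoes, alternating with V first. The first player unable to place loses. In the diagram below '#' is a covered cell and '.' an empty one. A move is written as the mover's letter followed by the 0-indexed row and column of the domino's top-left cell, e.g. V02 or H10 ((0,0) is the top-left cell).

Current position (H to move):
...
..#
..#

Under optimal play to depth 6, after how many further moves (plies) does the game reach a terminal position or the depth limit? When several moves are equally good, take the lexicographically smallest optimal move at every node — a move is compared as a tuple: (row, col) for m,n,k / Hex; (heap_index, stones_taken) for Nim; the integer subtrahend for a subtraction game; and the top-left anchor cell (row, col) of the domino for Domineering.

PV length from [.../..#/..#]: 1 ply

ply 1, H at .../..#/..# | H00=-1→##./..#/..#; H01=-1→.##/..#/..#; H10=+1→.../###/..#*; H20=-1→.../..#/###
ply 2: .../###/..# is terminal -1 (V); from .../..#/..# depth 6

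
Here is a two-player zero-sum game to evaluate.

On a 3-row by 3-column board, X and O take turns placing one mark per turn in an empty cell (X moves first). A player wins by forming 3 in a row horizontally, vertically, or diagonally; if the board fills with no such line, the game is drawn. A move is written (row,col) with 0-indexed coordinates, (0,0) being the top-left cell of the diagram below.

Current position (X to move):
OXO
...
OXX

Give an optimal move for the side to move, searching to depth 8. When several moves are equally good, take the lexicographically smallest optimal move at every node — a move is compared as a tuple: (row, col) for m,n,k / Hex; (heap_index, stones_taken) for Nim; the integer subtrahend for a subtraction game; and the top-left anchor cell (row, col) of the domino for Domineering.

p1 X@[OXO/.../OXX]: (1,0)[OXO/X../OXX]-1 (1,1)[OXO/.X./OXX]+1* (1,2)[OXO/..X/OXX]-1
p2 O@[OXO/.X./OXX] terminal -1; root [OXO/.../OXX] d8

X's best at [OXO/.../OXX]: (1,1)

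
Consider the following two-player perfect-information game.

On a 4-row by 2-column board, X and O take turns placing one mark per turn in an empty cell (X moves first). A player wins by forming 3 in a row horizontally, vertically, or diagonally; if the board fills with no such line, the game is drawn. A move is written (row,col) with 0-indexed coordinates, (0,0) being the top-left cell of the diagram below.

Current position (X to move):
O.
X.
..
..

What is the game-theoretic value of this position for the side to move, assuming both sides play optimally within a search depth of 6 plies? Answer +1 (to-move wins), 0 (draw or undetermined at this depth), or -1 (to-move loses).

value(O./X./../.., X) = 0

p1 X@[O./X./../..]: (0,1)[OX/X./../..]+0* (1,1)[O./XX/../..]+0 (2,0)[O./X./X./..]+0 (2,1)[O./X./.X/..]+0 (3,0)[O./X./../X.]+0 (3,1)[O./X./../.X]+0
p2 O@[OX/X./../..]: (1,1)[OX/XO/../..]+0* (2,0)[OX/X./O./..]+0 (2,1)[OX/X./.O/..]+0 (3,0)[OX/X./../O.]+0 (3,1)[OX/X./../.O]+0
p3 X@[OX/XO/../..]: (2,0)[OX/XO/X./..]+0* (2,1)[OX/XO/.X/..]+0 (3,0)[OX/XO/../X.]+0 (3,1)[OX/XO/../.X]+0
p4 O@[OX/XO/X./..]: (2,1)[OX/XO/XO/..]-1 (3,0)[OX/XO/X./O.]+0* (3,1)[OX/XO/X./.O]-1
p5 X@[OX/XO/X./O.]: (2,1)[OX/XO/XX/O.]+0* (3,1)[OX/XO/X./OX]+0
p6 O@[OX/XO/XX/O.]: (3,1)[OX/XO/XX/OO]+0*
p7 X@[OX/XO/XX/OO] terminal +0; root [O./X./../..] d6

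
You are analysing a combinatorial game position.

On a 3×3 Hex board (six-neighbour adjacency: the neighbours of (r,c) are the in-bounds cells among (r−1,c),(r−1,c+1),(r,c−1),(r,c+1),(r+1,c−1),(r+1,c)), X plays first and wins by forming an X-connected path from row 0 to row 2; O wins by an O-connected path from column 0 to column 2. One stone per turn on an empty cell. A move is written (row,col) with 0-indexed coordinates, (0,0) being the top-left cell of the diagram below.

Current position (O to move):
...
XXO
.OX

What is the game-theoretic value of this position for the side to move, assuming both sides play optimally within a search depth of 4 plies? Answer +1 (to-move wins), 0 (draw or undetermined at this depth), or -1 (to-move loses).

p1 O@[.../XXO/.OX]: (0,0)[O../XXO/.OX]-1 (0,1)[.O./XXO/.OX]-1 (0,2)[..O/XXO/.OX]-1 (2,0)[.../XXO/OOX]+1*
p2 X@[.../XXO/OOX] terminal -1; root [.../XXO/.OX] d4

value(.../XXO/.OX, O) = +1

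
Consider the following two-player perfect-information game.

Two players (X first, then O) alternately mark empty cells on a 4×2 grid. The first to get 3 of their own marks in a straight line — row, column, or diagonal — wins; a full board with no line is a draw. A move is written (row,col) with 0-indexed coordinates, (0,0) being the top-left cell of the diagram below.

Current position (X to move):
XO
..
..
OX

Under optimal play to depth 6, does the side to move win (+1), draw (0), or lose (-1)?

value(XO/../../OX, X) = 0

p1 X@[XO/../../OX]: (1,0)[XO/X./../OX]+0* (1,1)[XO/.X/../OX]+0 (2,0)[XO/../X./OX]+0 (2,1)[XO/../.X/OX]+0
p2 O@[XO/X./../OX]: (1,1)[XO/XO/../OX]-1 (2,0)[XO/X./O./OX]+0* (2,1)[XO/X./.O/OX]-1
p3 X@[XO/X./O./OX]: (1,1)[XO/XX/O./OX]+0* (2,1)[XO/X./OX/OX]+0
p4 O@[XO/XX/O./OX]: (2,1)[XO/XX/OO/OX]+0*
p5 X@[XO/XX/OO/OX] terminal +0; root [XO/../../OX] d6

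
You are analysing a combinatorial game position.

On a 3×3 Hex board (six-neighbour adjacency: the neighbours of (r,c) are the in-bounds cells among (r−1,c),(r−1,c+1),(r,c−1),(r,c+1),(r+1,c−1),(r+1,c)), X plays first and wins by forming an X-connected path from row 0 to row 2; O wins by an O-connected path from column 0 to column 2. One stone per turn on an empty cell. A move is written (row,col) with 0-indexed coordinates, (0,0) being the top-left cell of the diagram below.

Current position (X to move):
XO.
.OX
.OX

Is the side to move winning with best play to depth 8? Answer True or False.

[XO./.OX/.OX] X move#1: (0,2):+1/XOX/.OX/.OX*, (1,0):+1/XO./XOX/.OX, (2,0):+1/XO./.OX/XOX
[XOX/.OX/.OX] end (terminal -1, O#2); searched XO./.OX/.OX to 8

X winning at [XO./.OX/.OX]: True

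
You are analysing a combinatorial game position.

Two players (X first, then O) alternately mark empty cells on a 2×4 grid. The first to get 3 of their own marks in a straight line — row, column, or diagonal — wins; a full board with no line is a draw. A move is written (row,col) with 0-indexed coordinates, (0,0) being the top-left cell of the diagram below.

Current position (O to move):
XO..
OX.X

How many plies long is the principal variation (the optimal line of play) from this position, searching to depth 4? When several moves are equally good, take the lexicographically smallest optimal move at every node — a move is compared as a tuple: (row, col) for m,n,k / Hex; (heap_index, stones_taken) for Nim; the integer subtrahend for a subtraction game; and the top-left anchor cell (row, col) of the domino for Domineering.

PV length from [XO../OX.X]: 3 plies

p1 O@[XO../OX.X]: (0,2)[XOO./OX.X]-1 (0,3)[XO.O/OX.X]-1 (1,2)[XO../OXOX]+0*
p2 X@[XO../OXOX]: (0,2)[XOX./OXOX]+0* (0,3)[XO.X/OXOX]+0
p3 O@[XOX./OXOX]: (0,3)[XOXO/OXOX]+0*
p4 X@[XOXO/OXOX] terminal +0; root [XO../OX.X] d4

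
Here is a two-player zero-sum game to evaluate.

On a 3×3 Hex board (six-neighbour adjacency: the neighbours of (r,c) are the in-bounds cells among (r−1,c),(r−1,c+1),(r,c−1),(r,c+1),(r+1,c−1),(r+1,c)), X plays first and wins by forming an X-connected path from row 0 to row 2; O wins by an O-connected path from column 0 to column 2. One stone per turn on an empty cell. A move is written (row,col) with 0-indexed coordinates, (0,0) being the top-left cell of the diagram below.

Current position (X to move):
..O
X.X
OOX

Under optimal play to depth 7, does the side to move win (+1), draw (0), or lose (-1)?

[..O/X.X/OOX] X move#1: (0,0):-1/X.O/X.X/OOX, (0,1):-1/.XO/X.X/OOX, (1,1):+1/..O/XXX/OOX*
[..O/XXX/OOX] O move#2: (0,0):-1/O.O/XXX/OOX*, (0,1):-1/.OO/XXX/OOX
[O.O/XXX/OOX] X move#3: (0,1):+1/OXO/XXX/OOX*
[OXO/XXX/OOX] end (terminal -1, O#4); searched ..O/X.X/OOX to 7

value(..O/X.X/OOX, X) = +1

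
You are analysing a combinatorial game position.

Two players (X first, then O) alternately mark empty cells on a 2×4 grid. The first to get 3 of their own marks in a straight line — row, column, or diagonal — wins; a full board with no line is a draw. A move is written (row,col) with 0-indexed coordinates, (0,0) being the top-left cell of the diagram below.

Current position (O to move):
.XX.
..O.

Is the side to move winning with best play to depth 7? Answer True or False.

p1 O@[.XX./..O.]: (0,0)[OXX./..O.]-1* (0,3)[.XXO/..O.]-1 (1,0)[.XX./O.O.]-1 (1,1)[.XX./.OO.]-1 (1,3)[.XX./..OO]-1
p2 X@[OXX./..O.]: (0,3)[OXXX/..O.]+1* (1,0)[OXX./X.O.]+0 (1,1)[OXX./.XO.]+0 (1,3)[OXX./..OX]+0
p3 O@[OXXX/..O.] terminal -1; root [.XX./..O.] d7

O winning at [.XX./..O.]: False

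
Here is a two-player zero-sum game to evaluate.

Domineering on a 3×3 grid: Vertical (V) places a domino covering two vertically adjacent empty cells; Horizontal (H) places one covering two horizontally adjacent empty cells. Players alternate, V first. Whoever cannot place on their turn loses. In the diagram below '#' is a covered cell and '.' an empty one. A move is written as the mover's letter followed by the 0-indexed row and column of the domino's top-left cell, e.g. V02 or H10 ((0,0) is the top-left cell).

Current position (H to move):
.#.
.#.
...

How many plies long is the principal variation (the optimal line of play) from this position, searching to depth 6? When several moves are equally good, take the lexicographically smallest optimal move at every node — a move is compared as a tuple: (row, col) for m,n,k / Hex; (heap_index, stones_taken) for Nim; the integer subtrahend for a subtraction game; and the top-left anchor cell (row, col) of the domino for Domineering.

[.#./.#./...] H move#1: H20:-1/.#./.#./##.*, H21:-1/.#./.#./.##
[.#./.#./##.] V move#2: V00:+1/##./##./##.*, V02:+1/.##/.##/##., V12:+1/.#./.##/###
[##./##./##.] end (terminal -1, H#3); searched .#./.#./... to 6

PV length from [.#./.#./...]: 2 plies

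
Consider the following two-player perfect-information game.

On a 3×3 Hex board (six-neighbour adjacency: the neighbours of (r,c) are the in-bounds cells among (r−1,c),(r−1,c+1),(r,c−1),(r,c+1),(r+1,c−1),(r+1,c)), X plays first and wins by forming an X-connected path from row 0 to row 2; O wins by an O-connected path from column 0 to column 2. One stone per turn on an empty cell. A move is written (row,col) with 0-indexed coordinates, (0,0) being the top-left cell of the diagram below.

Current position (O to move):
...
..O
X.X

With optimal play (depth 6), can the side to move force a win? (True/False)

O winning at [.../..O/X.X]: True

ply 1, O at .../..O/X.X | (0,0)=-1→O../..O/X.X; (0,1)=+1→.O./..O/X.X*; (0,2)=-1→..O/..O/X.X; (1,0)=-1→.../O.O/X.X; (1,1)=-1→.../.OO/X.X; (2,1)=-1→.../..O/XOX
ply 2, X at .O./..O/X.X | (0,0)=-1→XO./..O/X.X*; (0,2)=-1→.OX/..O/X.X; (1,0)=-1→.O./X.O/X.X; (1,1)=-1→.O./.XO/X.X; (2,1)=-1→.O./..O/XXX
ply 3, O at XO./..O/X.X | (0,2)=-1→XOO/..O/X.X; (1,0)=+1→XO./O.O/X.X*; (1,1)=-1→XO./.OO/X.X; (2,1)=-1→XO./..O/XOX
ply 4, X at XO./O.O/X.X | (0,2)=-1→XOX/O.O/X.X*; (1,1)=-1→XO./OXO/X.X; (2,1)=-1→XO./O.O/XXX
ply 5, O at XOX/O.O/X.X | (1,1)=+1→XOX/OOO/X.X*; (2,1)=-1→XOX/O.O/XOX
ply 6: XOX/OOO/X.X is terminal -1 (X); from .../..O/X.X depth 6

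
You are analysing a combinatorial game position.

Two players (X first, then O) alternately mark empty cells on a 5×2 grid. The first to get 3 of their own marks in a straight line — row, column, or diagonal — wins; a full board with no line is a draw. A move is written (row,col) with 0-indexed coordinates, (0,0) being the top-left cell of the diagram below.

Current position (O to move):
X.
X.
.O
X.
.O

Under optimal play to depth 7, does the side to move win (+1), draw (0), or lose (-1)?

value(X./X./.O/X./.O, O) = +1

[X./X./.O/X./.O] O move#1: (0,1):-1/XO/X./.O/X./.O, (1,1):-1/X./XO/.O/X./.O, (2,0):+0/X./X./OO/X./.O, (3,1):+1/X./X./.O/XO/.O*, (4,0):-1/X./X./.O/X./OO
[X./X./.O/XO/.O] end (terminal -1, X#2); searched X./X./.O/X./.O to 7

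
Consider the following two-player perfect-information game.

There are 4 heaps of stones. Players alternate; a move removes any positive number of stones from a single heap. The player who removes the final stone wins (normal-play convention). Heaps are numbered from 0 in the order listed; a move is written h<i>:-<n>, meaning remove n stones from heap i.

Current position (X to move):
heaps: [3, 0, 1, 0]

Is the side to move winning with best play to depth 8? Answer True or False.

[(3,0,1,0)] X move#1: h0:-1:-1/(2,0,1,0), h0:-2:+1/(1,0,1,0)*, h0:-3:-1/(0,0,1,0), h2:-1:-1/(3,0,0,0)
[(1,0,1,0)] O move#2: h0:-1:-1/(0,0,1,0)*, h2:-1:-1/(1,0,0,0)
[(0,0,1,0)] X move#3: h2:-1:+1/(0,0,0,0)*
[(0,0,0,0)] end (terminal -1, O#4); searched (3,0,1,0) to 8

X winning at [(3,0,1,0)]: True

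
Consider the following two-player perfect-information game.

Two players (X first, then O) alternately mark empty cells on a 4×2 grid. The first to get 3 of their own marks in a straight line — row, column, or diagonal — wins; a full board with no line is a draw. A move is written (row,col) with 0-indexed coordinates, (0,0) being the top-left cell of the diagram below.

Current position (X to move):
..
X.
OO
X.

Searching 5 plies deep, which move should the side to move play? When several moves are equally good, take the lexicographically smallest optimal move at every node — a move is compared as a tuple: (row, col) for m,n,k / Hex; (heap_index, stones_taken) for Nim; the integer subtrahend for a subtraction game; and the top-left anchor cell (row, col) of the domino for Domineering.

[../X./OO/X.] X move#1: (0,0):-1/X./X./OO/X., (0,1):+0/.X/X./OO/X.*, (1,1):+0/../XX/OO/X., (3,1):+0/../X./OO/XX
[.X/X./OO/X.] O move#2: (0,0):+0/OX/X./OO/X.*, (1,1):+0/.X/XO/OO/X., (3,1):+0/.X/X./OO/XO
[OX/X./OO/X.] X move#3: (1,1):+0/OX/XX/OO/X.*, (3,1):+0/OX/X./OO/XX
[OX/XX/OO/X.] O move#4: (3,1):+0/OX/XX/OO/XO*
[OX/XX/OO/XO] end (terminal +0, X#5); searched ../X./OO/X. to 5

X's best at [../X./OO/X.]: (0,1)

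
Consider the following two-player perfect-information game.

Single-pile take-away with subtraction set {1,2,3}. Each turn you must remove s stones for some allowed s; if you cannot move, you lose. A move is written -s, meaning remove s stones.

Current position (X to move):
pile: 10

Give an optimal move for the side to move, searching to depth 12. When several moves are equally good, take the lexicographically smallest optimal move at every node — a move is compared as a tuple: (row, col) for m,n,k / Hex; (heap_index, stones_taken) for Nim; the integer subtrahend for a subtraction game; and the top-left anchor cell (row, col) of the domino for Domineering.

X's best at [10]: -2

ply 1, X at 10 | -1=-1→9; -2=+1→8*; -3=-1→7
ply 2, O at 8 | -1=-1→7*; -2=-1→6; -3=-1→5
ply 3, X at 7 | -1=-1→6; -2=-1→5; -3=+1→4*
ply 4, O at 4 | -1=-1→3*; -2=-1→2; -3=-1→1
ply 5, X at 3 | -1=-1→2; -2=-1→1; -3=+1→0*
ply 6: 0 is terminal -1 (O); from 10 depth 12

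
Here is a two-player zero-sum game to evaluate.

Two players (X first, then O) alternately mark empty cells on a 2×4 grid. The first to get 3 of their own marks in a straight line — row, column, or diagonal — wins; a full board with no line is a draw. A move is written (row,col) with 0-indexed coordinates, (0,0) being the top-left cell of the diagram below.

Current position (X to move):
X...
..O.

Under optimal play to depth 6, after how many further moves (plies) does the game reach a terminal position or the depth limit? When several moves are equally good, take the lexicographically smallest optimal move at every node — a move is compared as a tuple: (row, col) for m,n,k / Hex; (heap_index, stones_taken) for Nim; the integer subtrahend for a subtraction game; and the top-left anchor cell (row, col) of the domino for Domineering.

PV length from [X.../..O.]: 6 plies

p1 X@[X.../..O.]: (0,1)[XX../..O.]+0* (0,2)[X.X./..O.]+0 (0,3)[X..X/..O.]-1 (1,0)[X.../X.O.]+0 (1,1)[X.../.XO.]+0 (1,3)[X.../..OX]+0
p2 O@[XX../..O.]: (0,2)[XXO./..O.]+0* (0,3)[XX.O/..O.]-1 (1,0)[XX../O.O.]-1 (1,1)[XX../.OO.]-1 (1,3)[XX../..OO]-1
p3 X@[XXO./..O.]: (0,3)[XXOX/..O.]-1 (1,0)[XXO./X.O.]+0* (1,1)[XXO./.XO.]+0 (1,3)[XXO./..OX]+0
p4 O@[XXO./X.O.]: (0,3)[XXOO/X.O.]+0* (1,1)[XXO./XOO.]+0 (1,3)[XXO./X.OO]+0
p5 X@[XXOO/X.O.]: (1,1)[XXOO/XXO.]+0* (1,3)[XXOO/X.OX]+0
p6 O@[XXOO/XXO.]: (1,3)[XXOO/XXOO]+0*
p7 X@[XXOO/XXOO] terminal +0; root [X.../..O.] d6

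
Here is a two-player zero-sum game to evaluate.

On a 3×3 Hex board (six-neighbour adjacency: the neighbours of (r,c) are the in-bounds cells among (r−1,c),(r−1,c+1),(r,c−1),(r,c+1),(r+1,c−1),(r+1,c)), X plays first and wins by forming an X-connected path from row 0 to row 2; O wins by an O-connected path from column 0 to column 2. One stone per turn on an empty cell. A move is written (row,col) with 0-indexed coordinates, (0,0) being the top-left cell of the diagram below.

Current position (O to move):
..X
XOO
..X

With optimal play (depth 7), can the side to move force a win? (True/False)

O winning at [..X/XOO/..X]: True

p1 O@[..X/XOO/..X]: (0,0)[O.X/XOO/..X]+1* (0,1)[.OX/XOO/..X]+1 (2,0)[..X/XOO/O.X]+1 (2,1)[..X/XOO/.OX]-1
p2 X@[O.X/XOO/..X]: (0,1)[OXX/XOO/..X]-1* (2,0)[O.X/XOO/X.X]-1 (2,1)[O.X/XOO/.XX]-1
p3 O@[OXX/XOO/..X]: (2,0)[OXX/XOO/O.X]+1* (2,1)[OXX/XOO/.OX]-1
p4 X@[OXX/XOO/O.X] terminal -1; root [..X/XOO/..X] d7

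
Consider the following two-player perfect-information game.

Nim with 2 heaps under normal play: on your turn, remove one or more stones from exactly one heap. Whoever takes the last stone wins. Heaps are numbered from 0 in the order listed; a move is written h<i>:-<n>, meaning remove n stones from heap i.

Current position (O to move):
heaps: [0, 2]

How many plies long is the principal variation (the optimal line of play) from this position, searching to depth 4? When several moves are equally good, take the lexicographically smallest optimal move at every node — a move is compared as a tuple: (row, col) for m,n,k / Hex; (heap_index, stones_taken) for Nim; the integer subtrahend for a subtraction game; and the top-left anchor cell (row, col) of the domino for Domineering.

PV length from [(0,2)]: 1 ply

p1 O@[(0,2)]: h1:-1[(0,1)]-1 h1:-2[(0,0)]+1*
p2 X@[(0,0)] terminal -1; root [(0,2)] d4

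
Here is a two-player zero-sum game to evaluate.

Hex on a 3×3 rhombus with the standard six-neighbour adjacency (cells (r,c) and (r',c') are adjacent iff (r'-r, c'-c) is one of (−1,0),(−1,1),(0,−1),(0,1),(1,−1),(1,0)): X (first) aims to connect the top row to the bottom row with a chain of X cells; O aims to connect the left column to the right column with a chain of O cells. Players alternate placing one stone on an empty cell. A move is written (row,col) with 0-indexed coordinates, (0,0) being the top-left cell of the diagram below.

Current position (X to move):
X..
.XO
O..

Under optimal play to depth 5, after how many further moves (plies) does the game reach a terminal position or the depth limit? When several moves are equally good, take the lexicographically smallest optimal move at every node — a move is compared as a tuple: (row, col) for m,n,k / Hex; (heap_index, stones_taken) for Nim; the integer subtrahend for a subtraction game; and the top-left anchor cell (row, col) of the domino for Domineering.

[X../.XO/O..] X move#1: (0,1):-1/XX./.XO/O.., (0,2):-1/X.X/.XO/O.., (1,0):-1/X../XXO/O.., (2,1):+1/X../.XO/OX.*, (2,2):-1/X../.XO/O.X
[X../.XO/OX.] O move#2: (0,1):-1/XO./.XO/OX.*, (0,2):-1/X.O/.XO/OX., (1,0):-1/X../OXO/OX., (2,2):-1/X../.XO/OXO
[XO./.XO/OX.] X move#3: (0,2):+1/XOX/.XO/OX.*, (1,0):+1/XO./XXO/OX., (2,2):+1/XO./.XO/OXX
[XOX/.XO/OX.] end (terminal -1, O#4); searched X../.XO/O.. to 5

PV length from [X../.XO/O..]: 3 plies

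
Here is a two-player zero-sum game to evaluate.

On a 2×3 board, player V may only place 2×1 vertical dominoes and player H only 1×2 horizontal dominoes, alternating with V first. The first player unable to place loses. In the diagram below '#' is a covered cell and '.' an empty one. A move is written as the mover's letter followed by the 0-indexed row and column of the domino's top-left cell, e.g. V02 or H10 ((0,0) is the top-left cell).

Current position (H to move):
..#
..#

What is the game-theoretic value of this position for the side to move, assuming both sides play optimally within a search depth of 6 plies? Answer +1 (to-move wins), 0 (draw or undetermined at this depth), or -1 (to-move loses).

value(..#/..#, H) = +1

p1 H@[..#/..#]: H00[###/..#]+1* H10[..#/###]+1
p2 V@[###/..#] terminal -1; root [..#/..#] d6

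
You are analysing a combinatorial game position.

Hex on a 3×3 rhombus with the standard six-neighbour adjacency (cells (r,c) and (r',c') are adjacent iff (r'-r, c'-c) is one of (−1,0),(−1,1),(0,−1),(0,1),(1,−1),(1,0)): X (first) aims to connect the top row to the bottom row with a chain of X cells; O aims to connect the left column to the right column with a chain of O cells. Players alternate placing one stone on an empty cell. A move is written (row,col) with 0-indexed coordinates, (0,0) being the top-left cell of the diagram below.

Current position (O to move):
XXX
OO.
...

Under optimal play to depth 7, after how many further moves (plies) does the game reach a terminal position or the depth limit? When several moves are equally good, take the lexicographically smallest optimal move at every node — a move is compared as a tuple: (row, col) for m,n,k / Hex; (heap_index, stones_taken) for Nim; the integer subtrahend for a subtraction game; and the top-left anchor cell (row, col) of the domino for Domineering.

PV length from [XXX/OO./...]: 1 ply

[XXX/OO./...] O move#1: (1,2):+1/XXX/OOO/...*, (2,0):-1/XXX/OO./O.., (2,1):+1/XXX/OO./.O., (2,2):+1/XXX/OO./..O
[XXX/OOO/...] end (terminal -1, X#2); searched XXX/OO./... to 7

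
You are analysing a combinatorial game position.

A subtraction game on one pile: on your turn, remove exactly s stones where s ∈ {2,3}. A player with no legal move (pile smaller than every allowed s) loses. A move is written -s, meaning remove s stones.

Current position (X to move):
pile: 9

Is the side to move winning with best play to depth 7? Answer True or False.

[9] X move#1: -2:-1/7, -3:+1/6*
[6] O move#2: -2:-1/4*, -3:-1/3
[4] X move#3: -2:-1/2, -3:+1/1*
[1] end (terminal -1, O#4); searched 9 to 7

X winning at [9]: True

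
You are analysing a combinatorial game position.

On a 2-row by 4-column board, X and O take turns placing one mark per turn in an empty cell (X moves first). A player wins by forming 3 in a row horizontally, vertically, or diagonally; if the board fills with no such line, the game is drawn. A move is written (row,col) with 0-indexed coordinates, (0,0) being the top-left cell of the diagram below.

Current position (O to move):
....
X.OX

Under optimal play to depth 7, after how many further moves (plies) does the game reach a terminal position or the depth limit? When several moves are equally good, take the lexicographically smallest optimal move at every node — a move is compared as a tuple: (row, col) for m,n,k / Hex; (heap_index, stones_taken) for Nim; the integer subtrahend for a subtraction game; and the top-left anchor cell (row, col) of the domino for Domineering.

PV length from [..../X.OX]: 5 plies

[..../X.OX] O move#1: (0,0):+0/O.../X.OX*, (0,1):+0/.O../X.OX, (0,2):+0/..O./X.OX, (0,3):+0/...O/X.OX, (1,1):+0/..../XOOX
[O.../X.OX] X move#2: (0,1):+0/OX../X.OX*, (0,2):+0/O.X./X.OX, (0,3):+0/O..X/X.OX, (1,1):+0/O.../XXOX
[OX../X.OX] O move#3: (0,2):+0/OXO./X.OX*, (0,3):+0/OX.O/X.OX, (1,1):+0/OX../XOOX
[OXO./X.OX] X move#4: (0,3):+0/OXOX/X.OX*, (1,1):+0/OXO./XXOX
[OXOX/X.OX] O move#5: (1,1):+0/OXOX/XOOX*
[OXOX/XOOX] end (terminal +0, X#6); searched ..../X.OX to 7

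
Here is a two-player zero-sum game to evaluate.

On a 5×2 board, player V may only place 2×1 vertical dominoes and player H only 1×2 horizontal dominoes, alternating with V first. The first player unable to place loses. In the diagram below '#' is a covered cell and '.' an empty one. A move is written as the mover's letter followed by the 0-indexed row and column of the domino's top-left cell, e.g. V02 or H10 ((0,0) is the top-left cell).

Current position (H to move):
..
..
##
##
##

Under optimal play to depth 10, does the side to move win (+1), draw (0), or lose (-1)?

ply 1, H at ../../##/##/## | H00=+1→##/../##/##/##*; H10=+1→../##/##/##/##
ply 2: ##/../##/##/## is terminal -1 (V); from ../../##/##/## depth 10

value(../../##/##/##, H) = +1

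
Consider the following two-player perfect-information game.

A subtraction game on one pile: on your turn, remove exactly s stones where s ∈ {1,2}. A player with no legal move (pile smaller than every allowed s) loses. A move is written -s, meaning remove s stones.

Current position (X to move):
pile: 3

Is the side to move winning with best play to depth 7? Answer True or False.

X winning at [3]: False

p1 X@[3]: -1[2]-1* -2[1]-1
p2 O@[2]: -1[1]-1 -2[0]+1*
p3 X@[0] terminal -1; root [3] d7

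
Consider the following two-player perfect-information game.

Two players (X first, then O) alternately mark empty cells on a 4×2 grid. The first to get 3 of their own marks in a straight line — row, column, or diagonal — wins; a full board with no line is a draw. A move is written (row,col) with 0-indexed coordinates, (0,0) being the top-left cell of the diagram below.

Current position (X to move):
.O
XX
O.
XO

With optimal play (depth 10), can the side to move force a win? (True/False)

[.O/XX/O./XO] X move#1: (0,0):+0/XO/XX/O./XO*, (2,1):+0/.O/XX/OX/XO
[XO/XX/O./XO] O move#2: (2,1):+0/XO/XX/OO/XO*
[XO/XX/OO/XO] end (terminal +0, X#3); searched .O/XX/O./XO to 10

X winning at [.O/XX/O./XO]: False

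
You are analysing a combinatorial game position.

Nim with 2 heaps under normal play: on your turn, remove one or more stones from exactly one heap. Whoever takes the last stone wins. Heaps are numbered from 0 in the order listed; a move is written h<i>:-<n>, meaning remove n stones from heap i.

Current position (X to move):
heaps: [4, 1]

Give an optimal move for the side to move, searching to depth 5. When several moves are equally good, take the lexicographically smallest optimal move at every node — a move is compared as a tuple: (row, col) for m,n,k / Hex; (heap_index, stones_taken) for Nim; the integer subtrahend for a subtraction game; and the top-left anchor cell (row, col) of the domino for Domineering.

ply 1, X at (4,1) | h0:-1=-1→(3,1); h0:-2=-1→(2,1); h0:-3=+1→(1,1)*; h0:-4=-1→(0,1); h1:-1=-1→(4,0)
ply 2, O at (1,1) | h0:-1=-1→(0,1)*; h1:-1=-1→(1,0)
ply 3, X at (0,1) | h1:-1=+1→(0,0)*
ply 4: (0,0) is terminal -1 (O); from (4,1) depth 5

X's best at [(4,1)]: h0:-3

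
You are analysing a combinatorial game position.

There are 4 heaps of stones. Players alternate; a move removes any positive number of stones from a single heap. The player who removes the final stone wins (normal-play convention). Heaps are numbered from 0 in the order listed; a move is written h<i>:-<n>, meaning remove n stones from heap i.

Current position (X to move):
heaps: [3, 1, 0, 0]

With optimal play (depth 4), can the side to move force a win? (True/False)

[(3,1,0,0)] X move#1: h0:-1:-1/(2,1,0,0), h0:-2:+1/(1,1,0,0)*, h0:-3:-1/(0,1,0,0), h1:-1:-1/(3,0,0,0)
[(1,1,0,0)] O move#2: h0:-1:-1/(0,1,0,0)*, h1:-1:-1/(1,0,0,0)
[(0,1,0,0)] X move#3: h1:-1:+1/(0,0,0,0)*
[(0,0,0,0)] end (terminal -1, O#4); searched (3,1,0,0) to 4

X winning at [(3,1,0,0)]: True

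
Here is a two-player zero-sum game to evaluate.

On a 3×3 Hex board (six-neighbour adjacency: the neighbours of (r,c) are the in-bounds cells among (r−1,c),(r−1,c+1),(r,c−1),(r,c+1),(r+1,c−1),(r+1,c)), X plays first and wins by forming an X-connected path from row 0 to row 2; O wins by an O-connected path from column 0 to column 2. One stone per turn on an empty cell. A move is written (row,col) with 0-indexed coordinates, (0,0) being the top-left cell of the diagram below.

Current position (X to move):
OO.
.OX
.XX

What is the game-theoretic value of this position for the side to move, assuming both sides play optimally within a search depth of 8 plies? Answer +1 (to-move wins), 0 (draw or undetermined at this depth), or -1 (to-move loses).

value(OO./.OX/.XX, X) = +1

[OO./.OX/.XX] X move#1: (0,2):+1/OOX/.OX/.XX*, (1,0):-1/OO./XOX/.XX, (2,0):-1/OO./.OX/XXX
[OOX/.OX/.XX] end (terminal -1, O#2); searched OO./.OX/.XX to 8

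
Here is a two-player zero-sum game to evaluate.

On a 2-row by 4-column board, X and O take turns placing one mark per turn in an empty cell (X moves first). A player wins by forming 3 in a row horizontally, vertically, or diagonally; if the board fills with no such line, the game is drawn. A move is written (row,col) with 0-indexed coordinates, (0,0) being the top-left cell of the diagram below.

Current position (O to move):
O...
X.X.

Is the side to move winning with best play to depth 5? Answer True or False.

O winning at [O.../X.X.]: False

ply 1, O at O.../X.X. | (0,1)=-1→OO../X.X.; (0,2)=-1→O.O./X.X.; (0,3)=-1→O..O/X.X.; (1,1)=+0→O.../XOX.*; (1,3)=-1→O.../X.XO
ply 2, X at O.../XOX. | (0,1)=+0→OX../XOX.*; (0,2)=+0→O.X./XOX.; (0,3)=+0→O..X/XOX.; (1,3)=+0→O.../XOXX
ply 3, O at OX../XOX. | (0,2)=+0→OXO./XOX.*; (0,3)=+0→OX.O/XOX.; (1,3)=+0→OX../XOXO
ply 4, X at OXO./XOX. | (0,3)=+0→OXOX/XOX.*; (1,3)=+0→OXO./XOXX
ply 5, O at OXOX/XOX. | (1,3)=+0→OXOX/XOXO*
ply 6: OXOX/XOXO is terminal +0 (X); from O.../X.X. depth 5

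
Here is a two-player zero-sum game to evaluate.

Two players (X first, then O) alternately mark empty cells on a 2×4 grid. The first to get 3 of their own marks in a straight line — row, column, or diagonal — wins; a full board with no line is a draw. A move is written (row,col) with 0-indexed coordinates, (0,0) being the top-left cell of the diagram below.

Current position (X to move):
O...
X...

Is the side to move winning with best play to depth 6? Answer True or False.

X winning at [O.../X...]: False

[O.../X...] X move#1: (0,1):+0/OX../X...*, (0,2):+0/O.X./X..., (0,3):+0/O..X/X..., (1,1):+0/O.../XX.., (1,2):+0/O.../X.X., (1,3):+0/O.../X..X
[OX../X...] O move#2: (0,2):+0/OXO./X...*, (0,3):+0/OX.O/X..., (1,1):+0/OX../XO.., (1,2):+0/OX../X.O., (1,3):+0/OX../X..O
[OXO./X...] X move#3: (0,3):+0/OXOX/X...*, (1,1):+0/OXO./XX.., (1,2):+0/OXO./X.X., (1,3):+0/OXO./X..X
[OXOX/X...] O move#4: (1,1):+0/OXOX/XO..*, (1,2):+0/OXOX/X.O., (1,3):+0/OXOX/X..O
[OXOX/XO..] X move#5: (1,2):+0/OXOX/XOX.*, (1,3):+0/OXOX/XO.X
[OXOX/XOX.] O move#6: (1,3):+0/OXOX/XOXO*
[OXOX/XOXO] end (terminal +0, X#7); searched O.../X... to 6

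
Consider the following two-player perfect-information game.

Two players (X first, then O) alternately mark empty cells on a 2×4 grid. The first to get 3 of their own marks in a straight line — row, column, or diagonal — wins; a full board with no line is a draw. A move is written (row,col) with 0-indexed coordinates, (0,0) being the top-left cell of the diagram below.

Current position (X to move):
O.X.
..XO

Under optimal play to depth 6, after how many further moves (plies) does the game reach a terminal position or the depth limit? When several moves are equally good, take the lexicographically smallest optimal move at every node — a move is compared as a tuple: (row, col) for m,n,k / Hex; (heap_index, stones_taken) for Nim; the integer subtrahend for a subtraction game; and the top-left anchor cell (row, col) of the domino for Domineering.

PV length from [O.X./..XO]: 4 plies

[O.X./..XO] X move#1: (0,1):+0/OXX./..XO*, (0,3):+0/O.XX/..XO, (1,0):+0/O.X./X.XO, (1,1):+0/O.X./.XXO
[OXX./..XO] O move#2: (0,3):+0/OXXO/..XO*, (1,0):-1/OXX./O.XO, (1,1):-1/OXX./.OXO
[OXXO/..XO] X move#3: (1,0):+0/OXXO/X.XO*, (1,1):+0/OXXO/.XXO
[OXXO/X.XO] O move#4: (1,1):+0/OXXO/XOXO*
[OXXO/XOXO] end (terminal +0, X#5); searched O.X./..XO to 6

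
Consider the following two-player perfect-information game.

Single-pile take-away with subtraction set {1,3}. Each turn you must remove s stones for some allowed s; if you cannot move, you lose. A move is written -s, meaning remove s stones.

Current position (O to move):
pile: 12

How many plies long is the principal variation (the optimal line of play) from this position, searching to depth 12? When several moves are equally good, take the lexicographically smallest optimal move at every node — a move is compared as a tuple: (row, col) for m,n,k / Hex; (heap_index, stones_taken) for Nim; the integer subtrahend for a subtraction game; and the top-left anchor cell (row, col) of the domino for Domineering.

PV length from [12]: 12 plies

ply 1, O at 12 | -1=-1→11*; -3=-1→9
ply 2, X at 11 | -1=+1→10*; -3=+1→8
ply 3, O at 10 | -1=-1→9*; -3=-1→7
ply 4, X at 9 | -1=+1→8*; -3=+1→6
ply 5, O at 8 | -1=-1→7*; -3=-1→5
ply 6, X at 7 | -1=+1→6*; -3=+1→4
ply 7, O at 6 | -1=-1→5*; -3=-1→3
ply 8, X at 5 | -1=+1→4*; -3=+1→2
ply 9, O at 4 | -1=-1→3*; -3=-1→1
ply 10, X at 3 | -1=+1→2*; -3=+1→0
ply 11, O at 2 | -1=-1→1*
ply 12, X at 1 | -1=+1→0*
ply 13: 0 is terminal -1 (O); from 12 depth 12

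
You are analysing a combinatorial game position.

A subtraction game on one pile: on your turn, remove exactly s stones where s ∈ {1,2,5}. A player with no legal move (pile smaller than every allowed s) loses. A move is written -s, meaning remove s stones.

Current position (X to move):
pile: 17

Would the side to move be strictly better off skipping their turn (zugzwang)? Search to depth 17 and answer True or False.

p1 X@[17]: -1[16]-1 -2[15]+1* -5[12]+1
p2 O@[15]: -1[14]-1* -2[13]-1 -5[10]-1
p3 X@[14]: -1[13]-1 -2[12]+1* -5[9]+1
p4 O@[12]: -1[11]-1* -2[10]-1 -5[7]-1
p5 X@[11]: -1[10]-1 -2[9]+1* -5[6]+1
p6 O@[9]: -1[8]-1* -2[7]-1 -5[4]-1
p7 X@[8]: -1[7]-1 -2[6]+1* -5[3]+1
p8 O@[6]: -1[5]-1* -2[4]-1 -5[1]-1
p9 X@[5]: -1[4]-1 -2[3]+1* -5[0]+1
p10 O@[3]: -1[2]-1* -2[1]-1
p11 X@[2]: -1[1]-1 -2[0]+1*
p12 O@[0] terminal -1; root [17] d17
pass branch (O moves first from the same position):
  | p1 O@[17]: -1[16]-1 -2[15]+1* -5[12]+1
  | p2 X@[15]: -1[14]-1* -2[13]-1 -5[10]-1
  | p3 O@[14]: -1[13]-1 -2[12]+1* -5[9]+1
  | p4 X@[12]: -1[11]-1* -2[10]-1 -5[7]-1
  | p5 O@[11]: -1[10]-1 -2[9]+1* -5[6]+1
  | p6 X@[9]: -1[8]-1* -2[7]-1 -5[4]-1
  | p7 O@[8]: -1[7]-1 -2[6]+1* -5[3]+1
  | p8 X@[6]: -1[5]-1* -2[4]-1 -5[1]-1
  | p9 O@[5]: -1[4]-1 -2[3]+1* -5[0]+1
  | p10 X@[3]: -1[2]-1* -2[1]-1
  | p11 O@[2]: -1[1]-1 -2[0]+1*
  | p12 X@[0] terminal -1; root [17] d17
X moving scores +1; X passing scores -1

zugzwang(17, X) = False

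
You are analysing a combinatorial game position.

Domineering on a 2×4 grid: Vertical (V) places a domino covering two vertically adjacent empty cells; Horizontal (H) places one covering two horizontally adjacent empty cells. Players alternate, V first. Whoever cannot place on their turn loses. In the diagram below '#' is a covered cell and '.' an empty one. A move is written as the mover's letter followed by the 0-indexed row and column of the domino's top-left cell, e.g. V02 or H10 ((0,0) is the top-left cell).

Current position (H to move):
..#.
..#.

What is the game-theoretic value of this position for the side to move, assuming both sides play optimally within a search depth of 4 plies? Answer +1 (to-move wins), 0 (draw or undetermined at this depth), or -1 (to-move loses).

[..#./..#.] H move#1: H00:+1/###./..#.*, H10:+1/..#./###.
[###./..#.] V move#2: V03:-1/####/..##*
[####/..##] H move#3: H10:+1/####/####*
[####/####] end (terminal -1, V#4); searched ..#./..#. to 4

value(..#./..#., H) = +1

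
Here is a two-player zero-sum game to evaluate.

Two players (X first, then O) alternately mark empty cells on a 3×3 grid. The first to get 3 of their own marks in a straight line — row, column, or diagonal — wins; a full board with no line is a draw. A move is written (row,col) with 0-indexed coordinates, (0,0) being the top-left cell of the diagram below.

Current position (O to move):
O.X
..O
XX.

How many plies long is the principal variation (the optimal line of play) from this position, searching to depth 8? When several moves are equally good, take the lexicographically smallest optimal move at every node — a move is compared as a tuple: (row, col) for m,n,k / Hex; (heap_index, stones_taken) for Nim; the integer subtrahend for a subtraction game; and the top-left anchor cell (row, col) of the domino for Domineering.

ply 1, O at O.X/..O/XX. | (0,1)=-1→OOX/..O/XX.*; (1,0)=-1→O.X/O.O/XX.; (1,1)=-1→O.X/.OO/XX.; (2,2)=-1→O.X/..O/XXO
ply 2, X at OOX/..O/XX. | (1,0)=+1→OOX/X.O/XX.*; (1,1)=+1→OOX/.XO/XX.; (2,2)=+1→OOX/..O/XXX
ply 3, O at OOX/X.O/XX. | (1,1)=-1→OOX/XOO/XX.*; (2,2)=-1→OOX/X.O/XXO
ply 4, X at OOX/XOO/XX. | (2,2)=+1→OOX/XOO/XXX*
ply 5: OOX/XOO/XXX is terminal -1 (O); from O.X/..O/XX. depth 8

PV length from [O.X/..O/XX.]: 4 plies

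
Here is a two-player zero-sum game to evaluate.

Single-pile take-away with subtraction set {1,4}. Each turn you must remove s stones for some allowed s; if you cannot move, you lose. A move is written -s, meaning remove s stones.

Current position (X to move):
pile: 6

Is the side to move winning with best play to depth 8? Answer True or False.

[6] X move#1: -1:+1/5*, -4:+1/2
[5] O move#2: -1:-1/4*, -4:-1/1
[4] X move#3: -1:-1/3, -4:+1/0*
[0] end (terminal -1, O#4); searched 6 to 8

X winning at [6]: True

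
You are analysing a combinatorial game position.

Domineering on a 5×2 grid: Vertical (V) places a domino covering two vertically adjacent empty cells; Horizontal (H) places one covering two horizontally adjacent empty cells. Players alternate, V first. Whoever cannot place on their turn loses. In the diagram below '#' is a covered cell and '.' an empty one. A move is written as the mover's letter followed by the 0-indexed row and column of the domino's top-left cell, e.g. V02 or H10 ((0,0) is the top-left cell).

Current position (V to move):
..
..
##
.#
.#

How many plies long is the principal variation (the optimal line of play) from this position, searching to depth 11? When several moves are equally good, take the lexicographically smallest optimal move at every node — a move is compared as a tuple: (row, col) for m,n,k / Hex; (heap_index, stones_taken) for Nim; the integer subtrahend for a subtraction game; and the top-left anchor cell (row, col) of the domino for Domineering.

PV length from [../../##/.#/.#]: 1 ply

ply 1, V at ../../##/.#/.# | V00=+1→#./#./##/.#/.#*; V01=+1→.#/.#/##/.#/.#; V30=-1→../../##/##/##
ply 2: #./#./##/.#/.# is terminal -1 (H); from ../../##/.#/.# depth 11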